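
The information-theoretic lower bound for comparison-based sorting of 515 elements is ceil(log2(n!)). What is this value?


A binary decision tree of height h has at most 2^h leaves and needs at least n! of them, so h >= ceil(log2(n!)).
515! is far too large to multiply out, so use Stirling's series:
  ln(n!) ~ n ln n - n + (1/2) ln(2 pi n) + 1/(12n)  (error below 1/(360 n^3), negligible here)
  ln(515) = 6.2441669
  n ln n = 515 * 6.2441669 = 3215.7460
  (1/2) ln(2 pi * 515) = (1/2) ln(3235.8404) = 4.0410
  1/(12*515) = 0.0002
  ln(515!) ~ 3215.7460 - 515 + 4.0410 + 0.0002 = 2704.7872
Convert to base 2: log2(515!) = 2704.7872 / ln 2 = 2704.7872 / 0.69314718 = 3902.1831
ceil(3902.1831) = 3903


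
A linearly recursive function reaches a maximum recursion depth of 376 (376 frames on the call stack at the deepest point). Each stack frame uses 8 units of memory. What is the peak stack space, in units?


Maximum recursion depth = 376 frames
Memory per frame = 8 units
Total stack space = depth * frame_size
= 376 * 8 = 3008


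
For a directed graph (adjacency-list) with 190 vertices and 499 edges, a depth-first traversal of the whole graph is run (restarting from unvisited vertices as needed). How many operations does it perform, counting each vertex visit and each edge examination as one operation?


A full DFS traversal visits each vertex once and examines each edge once.
V = 190
E = 499
Sum = 190 + 499 = 689


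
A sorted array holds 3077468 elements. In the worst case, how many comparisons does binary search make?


Halving sequence: 3077468 -> 1538734 -> 769367 -> 384683 -> 192341 -> 96170 -> 48085 -> 24042 -> 12021 -> 6010 -> 3005 -> 1502 -> 751 -> 375 -> 187 -> 93 -> 46 -> 23 -> 11 -> 5 -> 2 -> 1
Number of halvings = 21
Max comparisons = 21 + 1 = 22


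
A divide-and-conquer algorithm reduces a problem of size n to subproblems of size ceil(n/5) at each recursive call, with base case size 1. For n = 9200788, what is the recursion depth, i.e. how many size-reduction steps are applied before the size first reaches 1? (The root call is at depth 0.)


Each step divides the size by 5 (rounding up); after k steps the size is ceil(n/5^k), which equals 1 exactly when 5^k >= n.
So the depth is the smallest k with 5^k >= 9200788, i.e. ceil(log_5(9200788)).
5^9 = 1953125 < 9200788 <= 9765625 = 5^10
Recursion depth = 10


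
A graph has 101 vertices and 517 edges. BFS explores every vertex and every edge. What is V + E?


A full BFS traversal dequeues each vertex once and examines each edge once.
Vertex visits: 101
Edge visits: 517
V + E = 101 + 517 = 618


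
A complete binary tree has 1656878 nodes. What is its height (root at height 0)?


In a complete binary tree, level k holds nodes 2^k .. 2^(k+1)-1 (1-indexed).
Height = floor(log2(n)) = floor(log2(1656878)) = 20
Check: 2^20 = 1048576 <= 1656878 < 2097152 = 2^21


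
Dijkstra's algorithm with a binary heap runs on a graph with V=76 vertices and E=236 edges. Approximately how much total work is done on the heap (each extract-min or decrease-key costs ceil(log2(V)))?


Dijkstra with a binary heap: each vertex is extracted once, each edge may relax once.
Each heap operation costs O(log V).
V + E = 76 + 236 = 312
ceil(log2(76)) = 7 (since 2^6 = 64 < 76 <= 128 = 2^7)
Total heap work = (V+E) * ceil(log2(V)) = 312 * 7 = 2184


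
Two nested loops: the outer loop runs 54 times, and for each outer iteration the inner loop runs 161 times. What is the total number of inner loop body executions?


Outer loop: 54 iterations
Inner loop: 161 iterations per outer iteration
Total = 54 * 161 = 8694


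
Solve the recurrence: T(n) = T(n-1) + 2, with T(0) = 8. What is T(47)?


Unrolling the recurrence:
T(47) = T(46) + 2
       = T(45) + 2 + 2
       = T(44) + 2*3
       ...
       = T(0) + 2*47
       = 8 + 94 = 102


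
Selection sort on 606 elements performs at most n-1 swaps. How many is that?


Each of the 605 passes places one element in its final position.
Pass 1: swap minimum into position 0
Pass 2: swap minimum of remaining into position 1
...
Pass 605: last two elements, one swap
Maximum swaps = 606 - 1 = 605


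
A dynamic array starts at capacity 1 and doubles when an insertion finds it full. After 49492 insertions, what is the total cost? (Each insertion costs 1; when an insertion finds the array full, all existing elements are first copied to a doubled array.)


Insertion cost: 49492 (one per element)
Resizes occur just before inserting elements 2, 3, 5, 9, ...
Elements copied at each resize: 1 + 2 + 4 + 8 + 16 + 32 + 64 + 128 + 256 + 512 + 1024 + 2048 + 4096 + 8192 + 16384 + 32768
Sum of copies = 65535 (geometric series: 2^k - 1)
Total = 49492 + 65535 = 115027


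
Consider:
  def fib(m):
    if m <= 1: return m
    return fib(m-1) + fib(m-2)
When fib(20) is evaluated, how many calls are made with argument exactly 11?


Let N(m) = number of times fib(m) is called while evaluating fib(20).
N(20) = 1 (the initial call).
N(19) = 1 (only fib(20) calls it).
For 1 <= m <= 18: fib(m) is called by fib(m+1) and fib(m+2), so
  N(m) = N(m+1) + N(m+2).
fib(0) is called only by fib(2), so N(0) = N(2).
Walk down from m=20:
  N(20)=1, N(19)=1, N(18)=2, N(17)=3, N(16)=5, N(15)=8, N(14)=13, N(13)=21, N(12)=34, N(11)=55
N(11) = 55


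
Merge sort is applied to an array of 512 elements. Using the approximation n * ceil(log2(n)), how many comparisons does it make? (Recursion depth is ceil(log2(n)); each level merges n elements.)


Merge sort divides the array into halves recursively.
Number of levels = ceil(log2(512)) = 9
At each level, approximately n = 512 comparisons are needed for merging.
Total comparisons ~ n * ceil(log2(n)) = 512 * 9 = 4608


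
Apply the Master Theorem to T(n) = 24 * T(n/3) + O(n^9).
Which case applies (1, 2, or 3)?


The Master Theorem: T(n) = a*T(n/b) + O(n^c)
  a = 24, b = 3, c = 9
log_b(a) = log_3(24) ~ 2.893
Compare b^c with a: 3^9 = 19683 > 24, so c > log_b(a).
Since c > log_b(a), Case 3 applies.
T(n) = O(n^9)
Master Theorem case = 3


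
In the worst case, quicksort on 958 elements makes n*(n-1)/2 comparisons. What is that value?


Sum of comparisons per partition:
957 + 956 + ... + 1 + 0
= 958 * (958 - 1) / 2
= 958 * 957 / 2
= 458403


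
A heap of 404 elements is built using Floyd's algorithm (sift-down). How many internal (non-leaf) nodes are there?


Leaf nodes occupy roughly half the array.
Sift-down is called for each internal node, starting from the last one.
Internal nodes = floor(n/2) = floor(404/2) = 202


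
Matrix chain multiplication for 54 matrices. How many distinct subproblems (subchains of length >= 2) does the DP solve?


Subproblems are indexed by (i, j) where i < j.
Number of such pairs = n*(n-1)/2
= 54 * 53 / 2
= 1431


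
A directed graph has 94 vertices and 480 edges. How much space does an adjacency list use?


Adjacency list: one list head per vertex + one entry per edge
Vertex heads: 94
Edge entries: 480
Total = 94 + 480 = 574


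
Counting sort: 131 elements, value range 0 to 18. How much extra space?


n = 131 (output array)
k = 19 (count array for 19 distinct values)
Extra space = 131 + 19 = 150


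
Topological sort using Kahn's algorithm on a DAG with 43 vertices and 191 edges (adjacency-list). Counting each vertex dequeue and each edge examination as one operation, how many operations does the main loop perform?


Kahn's algorithm:
  1. Compute in-degrees: O(V + E)
  2. Process queue: each vertex dequeued once (O(V))
     each edge examined once (O(E))
Total = V + E = 43 + 191 = 234


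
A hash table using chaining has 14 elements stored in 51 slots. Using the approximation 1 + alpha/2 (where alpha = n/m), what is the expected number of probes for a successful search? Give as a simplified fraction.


Load factor alpha = n/m = 14/51
Expected probes = 1 + alpha/2 = 1 + 14/(2*51)
= 1 + 14/102
= 102/102 + 14/102
= 116/102
Simplify: 58/51


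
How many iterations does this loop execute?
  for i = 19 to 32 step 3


The loop variable i takes values starting at 19 and increments by 3 each iteration.
Sequence: i = 19, 22, 25, 28, 31
The upper bound 32 is inclusive, so the count is floor((last - first) / step) + 1:
floor((32 - 19) / 3) + 1 = floor(13/3) + 1 = 4 + 1 = 5


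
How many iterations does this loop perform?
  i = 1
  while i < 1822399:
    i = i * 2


The loop variable doubles each iteration:
i = 1 -> 2 -> 4 -> 8 -> 16 -> 32 -> 64 -> 128 -> 256 -> 512 -> 1024 -> 2048 -> 4096 -> 8192 -> 16384 -> 32768 -> 65536 -> 131072 -> 262144 -> 524288 -> 1048576 -> 2097152 (stop, 2097152 >= 1822399)
Number of doublings = ceil(log2(1822399)) = 21


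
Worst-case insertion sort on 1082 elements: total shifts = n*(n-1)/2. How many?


Sum of shifts = 1 + 2 + 3 + ... + 1081
= 1082 * 1081 / 2
= 1169642 / 2
= 584821


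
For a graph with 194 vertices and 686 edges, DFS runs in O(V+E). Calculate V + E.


A full DFS traversal visits each vertex once and examines each edge once.
V = 194
E = 686
Sum = 194 + 686 = 880


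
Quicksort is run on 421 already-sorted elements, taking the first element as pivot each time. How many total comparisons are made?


Sum of comparisons per partition:
420 + 419 + ... + 1 + 0
= 421 * (421 - 1) / 2
= 421 * 420 / 2
= 88410


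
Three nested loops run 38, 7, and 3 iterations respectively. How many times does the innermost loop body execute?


Loop 1 (outermost): 38 iterations
Loop 2 (middle): 7 iterations per outer
Loop 3 (innermost): 3 iterations per middle
Total = 38 * 7 * 3 = 798


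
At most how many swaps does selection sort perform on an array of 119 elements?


Each of the 118 passes places one element in its final position.
Pass 1: swap minimum into position 0
Pass 2: swap minimum of remaining into position 1
...
Pass 118: last two elements, one swap
Maximum swaps = 119 - 1 = 118


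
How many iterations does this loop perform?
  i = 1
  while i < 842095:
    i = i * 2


The loop variable doubles each iteration:
i = 1 -> 2 -> 4 -> 8 -> 16 -> 32 -> 64 -> 128 -> 256 -> 512 -> 1024 -> 2048 -> 4096 -> 8192 -> 16384 -> 32768 -> 65536 -> 131072 -> 262144 -> 524288 -> 1048576 (stop, 1048576 >= 842095)
Number of doublings = ceil(log2(842095)) = 20


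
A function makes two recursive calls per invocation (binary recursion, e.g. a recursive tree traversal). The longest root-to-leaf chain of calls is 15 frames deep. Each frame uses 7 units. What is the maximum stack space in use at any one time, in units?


Binary recursion: the two calls run one after the other, so only one root-to-leaf chain of frames is on the stack at a time.
Maximum depth (longest chain) = 15 frames
Each frame = 7 units
Max stack space = 15 * 7 = 105


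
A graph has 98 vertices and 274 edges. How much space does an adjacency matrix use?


Adjacency matrix: V x V grid of entries
Space = V^2 = 98^2 = 98 * 98 = 9604


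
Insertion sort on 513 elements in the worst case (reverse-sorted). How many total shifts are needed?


In the worst case (reverse-sorted), each element shifts past all previous:
  Element 1: 1 shifts
  Element 2: 2 shifts
  Element 3: 3 shifts
  Element 4: 4 shifts
  Element 5: 5 shifts
  ...
  Element 512: 512 shifts
Total = 1 + 2 + ... + 512
= 513*(513-1)/2 = 131328


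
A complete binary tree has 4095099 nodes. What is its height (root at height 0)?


In a complete binary tree, level k holds nodes 2^k .. 2^(k+1)-1 (1-indexed).
Height = floor(log2(n)) = floor(log2(4095099)) = 21
Check: 2^21 = 2097152 <= 4095099 < 4194304 = 2^22


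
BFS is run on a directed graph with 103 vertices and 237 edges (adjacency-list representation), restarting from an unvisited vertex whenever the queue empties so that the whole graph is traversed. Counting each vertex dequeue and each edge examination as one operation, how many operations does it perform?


A full BFS traversal dequeues each vertex exactly once and examines each directed edge exactly once.
V = 103 (vertex processing cost)
E = 237 (edge examination cost)
Total operations proportional to V + E = 103 + 237 = 340


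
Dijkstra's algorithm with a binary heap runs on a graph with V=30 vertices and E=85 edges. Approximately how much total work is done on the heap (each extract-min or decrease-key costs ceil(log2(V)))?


Dijkstra with a binary heap: each vertex is extracted once, each edge may relax once.
Each heap operation costs O(log V).
V + E = 30 + 85 = 115
ceil(log2(30)) = 5 (since 2^4 = 16 < 30 <= 32 = 2^5)
Total heap work = (V+E) * ceil(log2(V)) = 115 * 5 = 575


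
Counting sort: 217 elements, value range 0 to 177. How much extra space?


n = 217 (output array)
k = 178 (count array for 178 distinct values)
Extra space = 217 + 178 = 395


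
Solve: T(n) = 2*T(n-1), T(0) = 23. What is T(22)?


Unrolling:
T(22) = 2*T(21) = 2^2*T(20) = ... = 2^22*T(0)
= 2^22 * 23
= 4194304 * 23 = 96468992


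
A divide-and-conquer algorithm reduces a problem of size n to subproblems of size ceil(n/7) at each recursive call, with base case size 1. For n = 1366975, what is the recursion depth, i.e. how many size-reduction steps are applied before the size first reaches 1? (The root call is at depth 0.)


Each step divides the size by 7 (rounding up); after k steps the size is ceil(n/7^k), which equals 1 exactly when 7^k >= n.
So the depth is the smallest k with 7^k >= 1366975, i.e. ceil(log_7(1366975)).
7^7 = 823543 < 1366975 <= 5764801 = 7^8
Recursion depth = 8


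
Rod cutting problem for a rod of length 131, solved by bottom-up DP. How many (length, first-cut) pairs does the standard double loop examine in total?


For each subproblem length i = 1..131, the inner loop considers i possible first cuts.
Total = 1 + 2 + ... + 131
= 131*(131+1)/2
= 131*132/2 = 8646


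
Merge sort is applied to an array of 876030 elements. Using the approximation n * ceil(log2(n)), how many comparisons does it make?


Merge sort divides the array into halves recursively.
Number of levels = ceil(log2(876030)) = 20
At each level, approximately n = 876030 comparisons are needed for merging.
Total comparisons ~ n * ceil(log2(n)) = 876030 * 20 = 17520600


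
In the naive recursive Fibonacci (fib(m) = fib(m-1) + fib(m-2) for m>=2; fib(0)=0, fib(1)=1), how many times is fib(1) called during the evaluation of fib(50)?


Let N(m) = number of times fib(m) is called while evaluating fib(50).
N(50) = 1 (the initial call).
N(49) = 1 (only fib(50) calls it).
For 1 <= m <= 48: fib(m) is called by fib(m+1) and fib(m+2), so
  N(m) = N(m+1) + N(m+2).
fib(0) is called only by fib(2), so N(0) = N(2).
Walk down from m=50:
  N(50)=1, N(49)=1, N(48)=2, N(47)=3, N(46)=5, N(45)=8, N(44)=13, N(43)=21, N(42)=34, N(41)=55, N(40)=89, N(39)=144, N(38)=233, N(37)=377, N(36)=610, N(35)=987, N(34)=1597, N(33)=2584, N(32)=4181, N(31)=6765, N(30)=10946, N(29)=17711, N(28)=28657, N(27)=46368, N(26)=75025, N(25)=121393, N(24)=196418, N(23)=317811, N(22)=514229, N(21)=832040, N(20)=1346269, N(19)=2178309, N(18)=3524578, N(17)=5702887, N(16)=9227465, N(15)=14930352, N(14)=24157817, N(13)=39088169, N(12)=63245986, N(11)=102334155, N(10)=165580141, N(9)=267914296, N(8)=433494437, N(7)=701408733, N(6)=1134903170, N(5)=1836311903, N(4)=2971215073, N(3)=4807526976, N(2)=7778742049, N(1)=12586269025
N(1) = 12586269025


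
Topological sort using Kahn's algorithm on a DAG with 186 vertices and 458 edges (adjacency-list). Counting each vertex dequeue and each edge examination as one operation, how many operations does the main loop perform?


Kahn's algorithm:
  1. Compute in-degrees: O(V + E)
  2. Process queue: each vertex dequeued once (O(V))
     each edge examined once (O(E))
Total = V + E = 186 + 458 = 644


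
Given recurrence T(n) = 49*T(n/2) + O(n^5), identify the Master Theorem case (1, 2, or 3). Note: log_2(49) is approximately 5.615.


Master Theorem parameters: a=49, b=2, c=5
log_b(a) = 5.615
Compare b^c with a: 2^5 = 32 < 49, so c < log_b(a).
Comparing c=5 vs log_b(a)=5.615:
5 < 5.615 => Case 1
Result: T(n) = O(n^(log_2 49)) ~ O(n^5.615)
Master Theorem case = 1


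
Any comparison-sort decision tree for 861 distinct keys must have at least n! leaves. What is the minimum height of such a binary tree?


A binary decision tree of height h has at most 2^h leaves and needs at least n! of them, so h >= ceil(log2(n!)).
861! is far too large to multiply out, so use Stirling's series:
  ln(n!) ~ n ln n - n + (1/2) ln(2 pi n) + 1/(12n)  (error below 1/(360 n^3), negligible here)
  ln(861) = 6.7580945
  n ln n = 861 * 6.7580945 = 5818.7194
  (1/2) ln(2 pi * 861) = (1/2) ln(5409.8225) = 4.2980
  1/(12*861) = 0.0001
  ln(861!) ~ 5818.7194 - 861 + 4.2980 + 0.0001 = 4962.0175
Convert to base 2: log2(861!) = 4962.0175 / ln 2 = 4962.0175 / 0.69314718 = 7158.6780
ceil(7158.6780) = 7159


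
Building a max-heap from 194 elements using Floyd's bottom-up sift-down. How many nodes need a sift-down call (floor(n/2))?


In a heap of 194 elements (0-indexed array):
  Last element index: 193
  Parent of last element: floor((193 - 1) / 2) = 96
  Internal nodes: indices 0 to 96
  Count = floor(194/2) = 97


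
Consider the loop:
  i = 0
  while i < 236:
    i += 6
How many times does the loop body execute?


Starting at i = 0, each iteration adds 6.
Iterations until i >= 236:
  Iteration 1: i = 0 -> i = 6
  Iteration 2: i = 6 -> i = 12
  Iteration 3: i = 12 -> i = 18
  Iteration 4: i = 18 -> i = 24
  Iteration 5: i = 24 -> i = 30
  Iteration 6: i = 30 -> i = 36
  Iteration 7: i = 36 -> i = 42
  Iteration 8: i = 42 -> i = 48
  ... continuing ...
Total iterations = ceil(236/6) = 40


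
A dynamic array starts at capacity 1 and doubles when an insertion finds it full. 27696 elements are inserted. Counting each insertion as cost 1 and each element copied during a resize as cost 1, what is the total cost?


n = 27696
Insertion costs: 27696
Resizes copy 1, 2, 4, ... up to the largest power of 2 that is <= n-1 = 27695, i.e. 16384.
Copy costs = 1 + 2 + 4 + 8 + 16 + 32 + 64 + 128 + 256 + 512 + 1024 + 2048 + 4096 + 8192 + 16384 = 32767
Total = 27696 + 32767 = 60463


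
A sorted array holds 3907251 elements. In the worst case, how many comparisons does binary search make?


Halving sequence: 3907251 -> 1953625 -> 976812 -> 488406 -> 244203 -> 122101 -> 61050 -> 30525 -> 15262 -> 7631 -> 3815 -> 1907 -> 953 -> 476 -> 238 -> 119 -> 59 -> 29 -> 14 -> 7 -> 3 -> 1
Number of halvings = 21
Max comparisons = 21 + 1 = 22


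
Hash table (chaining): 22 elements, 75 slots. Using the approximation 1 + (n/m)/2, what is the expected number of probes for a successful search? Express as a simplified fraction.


Computing expected probes:
alpha = 22/75
= 1 + alpha/2
= 1 + 22/(2*75)
= (2*75 + 22) / (2*75)
= 172/150 = 86/75


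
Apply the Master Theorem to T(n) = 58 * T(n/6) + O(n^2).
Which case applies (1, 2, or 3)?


The Master Theorem: T(n) = a*T(n/b) + O(n^c)
  a = 58, b = 6, c = 2
log_b(a) = log_6(58) ~ 2.266
Compare b^c with a: 6^2 = 36 < 58, so c < log_b(a).
Since c < log_b(a), Case 1 applies.
T(n) = O(n^(log_6 58)) ~ O(n^2.266)
Master Theorem case = 1


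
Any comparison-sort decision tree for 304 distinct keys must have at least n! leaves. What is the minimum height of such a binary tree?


A binary decision tree of height h has at most 2^h leaves and needs at least n! of them, so h >= ceil(log2(n!)).
304! is far too large to multiply out, so use Stirling's series:
  ln(n!) ~ n ln n - n + (1/2) ln(2 pi n) + 1/(12n)  (error below 1/(360 n^3), negligible here)
  ln(304) = 5.7170277
  n ln n = 304 * 5.7170277 = 1737.9764
  (1/2) ln(2 pi * 304) = (1/2) ln(1910.0883) = 3.7775
  1/(12*304) = 0.0003
  ln(304!) ~ 1737.9764 - 304 + 3.7775 + 0.0003 = 1437.7542
Convert to base 2: log2(304!) = 1437.7542 / ln 2 = 1437.7542 / 0.69314718 = 2074.2409
ceil(2074.2409) = 2075


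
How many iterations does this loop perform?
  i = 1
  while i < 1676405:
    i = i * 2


The loop variable doubles each iteration:
i = 1 -> 2 -> 4 -> 8 -> 16 -> 32 -> 64 -> 128 -> 256 -> 512 -> 1024 -> 2048 -> 4096 -> 8192 -> 16384 -> 32768 -> 65536 -> 131072 -> 262144 -> 524288 -> 1048576 -> 2097152 (stop, 2097152 >= 1676405)
Number of doublings = ceil(log2(1676405)) = 21


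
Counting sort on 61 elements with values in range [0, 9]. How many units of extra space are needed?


Output array size: 61 (to store sorted result)
Count array size: 10 (one slot per possible value, range 0 to 9)
Total extra space = 61 + 10 = 71


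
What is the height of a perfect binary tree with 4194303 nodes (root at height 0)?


A perfect binary tree with 4194303 nodes:
  4194303 = 2^22 - 1
  Levels: 0, 1, ..., 21
  Height = 21


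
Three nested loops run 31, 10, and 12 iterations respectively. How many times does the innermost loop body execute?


Loop 1 (outermost): 31 iterations
Loop 2 (middle): 10 iterations per outer
Loop 3 (innermost): 12 iterations per middle
Total = 31 * 10 * 12 = 3720


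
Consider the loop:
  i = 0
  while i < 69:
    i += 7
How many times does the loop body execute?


Starting at i = 0, each iteration adds 7.
Iterations until i >= 69:
  Iteration 1: i = 0 -> i = 7
  Iteration 2: i = 7 -> i = 14
  Iteration 3: i = 14 -> i = 21
  Iteration 4: i = 21 -> i = 28
  Iteration 5: i = 28 -> i = 35
  Iteration 6: i = 35 -> i = 42
  Iteration 7: i = 42 -> i = 49
  Iteration 8: i = 49 -> i = 56
  ... continuing ...
Total iterations = ceil(69/7) = 10


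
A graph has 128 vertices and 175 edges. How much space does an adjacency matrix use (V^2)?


Adjacency matrix: V x V grid of entries
Space = V^2 = 128^2 = 128 * 128 = 16384


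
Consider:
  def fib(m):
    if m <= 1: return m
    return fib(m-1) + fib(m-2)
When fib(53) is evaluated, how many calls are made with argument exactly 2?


Let N(m) = number of times fib(m) is called while evaluating fib(53).
N(53) = 1 (the initial call).
N(52) = 1 (only fib(53) calls it).
For 1 <= m <= 51: fib(m) is called by fib(m+1) and fib(m+2), so
  N(m) = N(m+1) + N(m+2).
fib(0) is called only by fib(2), so N(0) = N(2).
Walk down from m=53:
  N(53)=1, N(52)=1, N(51)=2, N(50)=3, N(49)=5, N(48)=8, N(47)=13, N(46)=21, N(45)=34, N(44)=55, N(43)=89, N(42)=144, N(41)=233, N(40)=377, N(39)=610, N(38)=987, N(37)=1597, N(36)=2584, N(35)=4181, N(34)=6765, N(33)=10946, N(32)=17711, N(31)=28657, N(30)=46368, N(29)=75025, N(28)=121393, N(27)=196418, N(26)=317811, N(25)=514229, N(24)=832040, N(23)=1346269, N(22)=2178309, N(21)=3524578, N(20)=5702887, N(19)=9227465, N(18)=14930352, N(17)=24157817, N(16)=39088169, N(15)=63245986, N(14)=102334155, N(13)=165580141, N(12)=267914296, N(11)=433494437, N(10)=701408733, N(9)=1134903170, N(8)=1836311903, N(7)=2971215073, N(6)=4807526976, N(5)=7778742049, N(4)=12586269025, N(3)=20365011074, N(2)=32951280099
N(2) = 32951280099


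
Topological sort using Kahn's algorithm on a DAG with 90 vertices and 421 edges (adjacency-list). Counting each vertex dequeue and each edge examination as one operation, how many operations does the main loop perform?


Kahn's algorithm:
  1. Compute in-degrees: O(V + E)
  2. Process queue: each vertex dequeued once (O(V))
     each edge examined once (O(E))
Total = V + E = 90 + 421 = 511


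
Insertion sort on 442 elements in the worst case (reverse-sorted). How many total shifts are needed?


In the worst case (reverse-sorted), each element shifts past all previous:
  Element 1: 1 shifts
  Element 2: 2 shifts
  Element 3: 3 shifts
  Element 4: 4 shifts
  Element 5: 5 shifts
  ...
  Element 441: 441 shifts
Total = 1 + 2 + ... + 441
= 442*(442-1)/2 = 97461


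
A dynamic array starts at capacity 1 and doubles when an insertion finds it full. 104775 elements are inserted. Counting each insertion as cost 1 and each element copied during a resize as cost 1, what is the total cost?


n = 104775
Insertion costs: 104775
Resizes copy 1, 2, 4, ... up to the largest power of 2 that is <= n-1 = 104774, i.e. 65536.
Copy costs = 1 + 2 + 4 + 8 + 16 + 32 + 64 + 128 + 256 + 512 + 1024 + 2048 + 4096 + 8192 + 16384 + 32768 + 65536 = 131071
Total = 104775 + 131071 = 235846


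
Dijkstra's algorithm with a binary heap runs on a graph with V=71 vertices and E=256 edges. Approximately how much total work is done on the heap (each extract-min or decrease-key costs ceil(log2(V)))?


Dijkstra with a binary heap: each vertex is extracted once, each edge may relax once.
Each heap operation costs O(log V).
V + E = 71 + 256 = 327
ceil(log2(71)) = 7 (since 2^6 = 64 < 71 <= 128 = 2^7)
Total heap work = (V+E) * ceil(log2(V)) = 327 * 7 = 2289


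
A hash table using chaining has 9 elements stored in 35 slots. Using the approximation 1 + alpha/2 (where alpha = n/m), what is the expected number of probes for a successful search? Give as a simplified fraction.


Load factor alpha = n/m = 9/35
Expected probes = 1 + alpha/2 = 1 + 9/(2*35)
= 1 + 9/70
= 70/70 + 9/70
= 79/70


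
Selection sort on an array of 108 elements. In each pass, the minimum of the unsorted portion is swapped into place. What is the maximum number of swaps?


Selection sort performs one swap per pass:
  Pass 1: find min in positions 0 to 107, swap with position 0
  Pass 2: find min in positions 1 to 107, swap with position 1
  Pass 3: find min in positions 2 to 107, swap with position 2
  Pass 4: find min in positions 3 to 107, swap with position 3
  Pass 5: find min in positions 4 to 107, swap with position 4
  ... (102 more passes)
Total passes (and swaps) = n - 1 = 108 - 1 = 107


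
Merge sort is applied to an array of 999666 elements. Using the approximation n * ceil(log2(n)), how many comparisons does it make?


Merge sort divides the array into halves recursively.
Number of levels = ceil(log2(999666)) = 20
At each level, approximately n = 999666 comparisons are needed for merging.
Total comparisons ~ n * ceil(log2(n)) = 999666 * 20 = 19993320


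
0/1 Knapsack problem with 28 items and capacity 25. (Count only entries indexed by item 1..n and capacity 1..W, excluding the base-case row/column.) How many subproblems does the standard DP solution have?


The DP table is indexed by (item, capacity).
Rows: 28 items
Columns: 25 capacity values (1 to W)
Total subproblems = 28 * 25 = 700


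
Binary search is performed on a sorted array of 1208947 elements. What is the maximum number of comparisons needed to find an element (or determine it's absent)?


Binary search halves the search space each comparison:
  Step 1: search space = 1208947 -> 604473
  Step 2: search space = 604473 -> 302236
  Step 3: search space = 302236 -> 151118
  Step 4: search space = 151118 -> 75559
  Step 5: search space = 75559 -> 37779
  Step 6: search space = 37779 -> 18889
  Step 7: search space = 18889 -> 9444
  Step 8: search space = 9444 -> 4722
  Step 9: search space = 4722 -> 2361
  Step 10: search space = 2361 -> 1180
  Step 11: search space = 1180 -> 590
  Step 12: search space = 590 -> 295
  Step 13: search space = 295 -> 147
  Step 14: search space = 147 -> 73
  Step 15: search space = 73 -> 36
  Step 16: search space = 36 -> 18
  Step 17: search space = 18 -> 9
  Step 18: search space = 9 -> 4
  Step 19: search space = 4 -> 2
  Step 20: search space = 2 -> 1
  Step 21: search space = 1 (final check)
Maximum comparisons = floor(log2(1208947)) + 1 = 20 + 1 = 21


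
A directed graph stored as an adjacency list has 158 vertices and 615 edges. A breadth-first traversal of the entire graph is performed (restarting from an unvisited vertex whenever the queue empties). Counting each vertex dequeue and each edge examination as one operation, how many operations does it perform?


A full BFS traversal dequeues each vertex once and examines each edge once.
Vertex visits: 158
Edge visits: 615
V + E = 158 + 615 = 773


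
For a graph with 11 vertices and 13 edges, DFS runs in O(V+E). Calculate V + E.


A full DFS traversal visits each vertex once and examines each edge once.
V = 11
E = 13
Sum = 11 + 13 = 24


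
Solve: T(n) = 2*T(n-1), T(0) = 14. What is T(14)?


Unrolling:
T(14) = 2*T(13) = 2^2*T(12) = ... = 2^14*T(0)
= 2^14 * 14
= 16384 * 14 = 229376


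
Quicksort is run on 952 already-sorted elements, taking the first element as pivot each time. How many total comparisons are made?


Sum of comparisons per partition:
951 + 950 + ... + 1 + 0
= 952 * (952 - 1) / 2
= 952 * 951 / 2
= 452676


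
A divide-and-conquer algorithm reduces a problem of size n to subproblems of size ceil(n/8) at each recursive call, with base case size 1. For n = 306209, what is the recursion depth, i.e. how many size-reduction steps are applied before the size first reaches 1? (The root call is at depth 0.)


Each step divides the size by 8 (rounding up); after k steps the size is ceil(n/8^k), which equals 1 exactly when 8^k >= n.
So the depth is the smallest k with 8^k >= 306209, i.e. ceil(log_8(306209)).
8^6 = 262144 < 306209 <= 2097152 = 8^7
Recursion depth = 7


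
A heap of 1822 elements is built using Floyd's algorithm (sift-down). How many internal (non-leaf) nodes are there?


Leaf nodes occupy roughly half the array.
Sift-down is called for each internal node, starting from the last one.
Internal nodes = floor(n/2) = floor(1822/2) = 911


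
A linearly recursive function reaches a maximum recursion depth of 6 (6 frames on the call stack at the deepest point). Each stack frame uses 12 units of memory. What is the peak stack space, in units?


Maximum recursion depth = 6 frames
Memory per frame = 12 units
Total stack space = depth * frame_size
= 6 * 12 = 72


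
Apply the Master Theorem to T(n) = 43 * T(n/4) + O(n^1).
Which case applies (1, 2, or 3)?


The Master Theorem: T(n) = a*T(n/b) + O(n^c)
  a = 43, b = 4, c = 1
log_b(a) = log_4(43) ~ 2.713
Compare b^c with a: 4^1 = 4 < 43, so c < log_b(a).
Since c < log_b(a), Case 1 applies.
T(n) = O(n^(log_4 43)) ~ O(n^2.713)
Master Theorem case = 1


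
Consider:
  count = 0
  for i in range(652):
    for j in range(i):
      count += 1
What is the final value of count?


For each i, the inner loop runs i times:
  i=0: inner runs 0 times
  i=1: inner runs 1 time
  i=2: inner runs 2 times
  i=3: inner runs 3 times
  i=4: inner runs 4 times
  i=5: inner runs 5 times
  i=6: inner runs 6 times
  i=7: inner runs 7 times
  ...
Total = 0 + 1 + 2 + ... + 651 = 652*(652-1)/2 = 212226


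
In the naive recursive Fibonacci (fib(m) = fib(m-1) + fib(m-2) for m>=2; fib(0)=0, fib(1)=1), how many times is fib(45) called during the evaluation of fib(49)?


Let N(m) = number of times fib(m) is called while evaluating fib(49).
N(49) = 1 (the initial call).
N(48) = 1 (only fib(49) calls it).
For 1 <= m <= 47: fib(m) is called by fib(m+1) and fib(m+2), so
  N(m) = N(m+1) + N(m+2).
fib(0) is called only by fib(2), so N(0) = N(2).
Walk down from m=49:
  N(49)=1, N(48)=1, N(47)=2, N(46)=3, N(45)=5
N(45) = 5


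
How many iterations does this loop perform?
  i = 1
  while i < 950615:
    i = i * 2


The loop variable doubles each iteration:
i = 1 -> 2 -> 4 -> 8 -> 16 -> 32 -> 64 -> 128 -> 256 -> 512 -> 1024 -> 2048 -> 4096 -> 8192 -> 16384 -> 32768 -> 65536 -> 131072 -> 262144 -> 524288 -> 1048576 (stop, 1048576 >= 950615)
Number of doublings = ceil(log2(950615)) = 20


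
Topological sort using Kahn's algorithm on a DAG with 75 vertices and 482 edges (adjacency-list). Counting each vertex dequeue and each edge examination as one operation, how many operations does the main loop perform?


Kahn's algorithm:
  1. Compute in-degrees: O(V + E)
  2. Process queue: each vertex dequeued once (O(V))
     each edge examined once (O(E))
Total = V + E = 75 + 482 = 557


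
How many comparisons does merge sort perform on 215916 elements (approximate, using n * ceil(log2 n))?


Recursion depth: ceil(log2(215916)) = 18
Each recursion level merges n = 215916 elements
Total = 215916 * 18 = 3886488


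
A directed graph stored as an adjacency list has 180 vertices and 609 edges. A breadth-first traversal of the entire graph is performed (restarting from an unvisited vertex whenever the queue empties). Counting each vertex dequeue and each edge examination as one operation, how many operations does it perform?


A full BFS traversal dequeues each vertex once and examines each edge once.
Vertex visits: 180
Edge visits: 609
V + E = 180 + 609 = 789


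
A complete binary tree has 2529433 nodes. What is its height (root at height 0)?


In a complete binary tree, level k holds nodes 2^k .. 2^(k+1)-1 (1-indexed).
Height = floor(log2(n)) = floor(log2(2529433)) = 21
Check: 2^21 = 2097152 <= 2529433 < 4194304 = 2^22


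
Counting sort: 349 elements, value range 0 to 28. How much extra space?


n = 349 (output array)
k = 29 (count array for 29 distinct values)
Extra space = 349 + 29 = 378


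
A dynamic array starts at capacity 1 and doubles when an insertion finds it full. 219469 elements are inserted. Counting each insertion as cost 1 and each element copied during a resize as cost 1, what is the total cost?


n = 219469
Insertion costs: 219469
Resizes copy 1, 2, 4, ... up to the largest power of 2 that is <= n-1 = 219468, i.e. 131072.
Copy costs = 1 + 2 + 4 + 8 + 16 + 32 + 64 + 128 + 256 + 512 + 1024 + 2048 + 4096 + 8192 + 16384 + 32768 + 65536 + 131072 = 262143
Total = 219469 + 262143 = 481612


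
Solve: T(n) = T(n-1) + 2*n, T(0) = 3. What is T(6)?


Expanding the recurrence:
T(6) = T(5) + 2*6
       = T(4) + 2*5 + 2*6
       ...
       = T(0) + 2*(1 + 2 + ... + 6)
       = 3 + 2 * 6*7/2
       = 3 + 2 * 21
       = 3 + 42 = 45


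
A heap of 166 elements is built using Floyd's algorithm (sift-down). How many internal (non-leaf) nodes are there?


Leaf nodes occupy roughly half the array.
Sift-down is called for each internal node, starting from the last one.
Internal nodes = floor(n/2) = floor(166/2) = 83


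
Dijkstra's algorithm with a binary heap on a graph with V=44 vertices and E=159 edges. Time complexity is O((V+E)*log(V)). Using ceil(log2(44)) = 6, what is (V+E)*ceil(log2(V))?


Dijkstra with a binary heap: each vertex is extracted once, each edge may relax once.
Each heap operation costs O(log V).
V + E = 44 + 159 = 203
ceil(log2(44)) = 6 (since 2^5 = 32 < 44 <= 64 = 2^6)
Total heap work = (V+E) * ceil(log2(V)) = 203 * 6 = 1218


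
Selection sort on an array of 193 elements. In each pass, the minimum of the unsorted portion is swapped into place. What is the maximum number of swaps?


Selection sort performs one swap per pass:
  Pass 1: find min in positions 0 to 192, swap with position 0
  Pass 2: find min in positions 1 to 192, swap with position 1
  Pass 3: find min in positions 2 to 192, swap with position 2
  Pass 4: find min in positions 3 to 192, swap with position 3
  Pass 5: find min in positions 4 to 192, swap with position 4
  ... (187 more passes)
Total passes (and swaps) = n - 1 = 193 - 1 = 192


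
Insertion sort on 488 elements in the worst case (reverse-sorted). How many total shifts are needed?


In the worst case (reverse-sorted), each element shifts past all previous:
  Element 1: 1 shifts
  Element 2: 2 shifts
  Element 3: 3 shifts
  Element 4: 4 shifts
  Element 5: 5 shifts
  ...
  Element 487: 487 shifts
Total = 1 + 2 + ... + 487
= 488*(488-1)/2 = 118828


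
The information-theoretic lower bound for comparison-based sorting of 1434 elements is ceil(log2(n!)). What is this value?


A binary decision tree of height h has at most 2^h leaves and needs at least n! of them, so h >= ceil(log2(n!)).
1434! is far too large to multiply out, so use Stirling's series:
  ln(n!) ~ n ln n - n + (1/2) ln(2 pi n) + 1/(12n)  (error below 1/(360 n^3), negligible here)
  ln(1434) = 7.2682230
  n ln n = 1434 * 7.2682230 = 10422.6318
  (1/2) ln(2 pi * 1434) = (1/2) ln(9010.0877) = 4.5531
  1/(12*1434) = 0.0001
  ln(1434!) ~ 10422.6318 - 1434 + 4.5531 + 0.0001 = 8993.1850
Convert to base 2: log2(1434!) = 8993.1850 / ln 2 = 8993.1850 / 0.69314718 = 12974.4234
ceil(12974.4234) = 12975


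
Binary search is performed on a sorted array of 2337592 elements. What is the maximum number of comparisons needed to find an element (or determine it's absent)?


Binary search halves the search space each comparison:
  Step 1: search space = 2337592 -> 1168796
  Step 2: search space = 1168796 -> 584398
  Step 3: search space = 584398 -> 292199
  Step 4: search space = 292199 -> 146099
  Step 5: search space = 146099 -> 73049
  Step 6: search space = 73049 -> 36524
  Step 7: search space = 36524 -> 18262
  Step 8: search space = 18262 -> 9131
  Step 9: search space = 9131 -> 4565
  Step 10: search space = 4565 -> 2282
  Step 11: search space = 2282 -> 1141
  Step 12: search space = 1141 -> 570
  Step 13: search space = 570 -> 285
  Step 14: search space = 285 -> 142
  Step 15: search space = 142 -> 71
  Step 16: search space = 71 -> 35
  Step 17: search space = 35 -> 17
  Step 18: search space = 17 -> 8
  Step 19: search space = 8 -> 4
  Step 20: search space = 4 -> 2
  Step 21: search space = 2 -> 1
  Step 22: search space = 1 (final check)
Maximum comparisons = floor(log2(2337592)) + 1 = 21 + 1 = 22


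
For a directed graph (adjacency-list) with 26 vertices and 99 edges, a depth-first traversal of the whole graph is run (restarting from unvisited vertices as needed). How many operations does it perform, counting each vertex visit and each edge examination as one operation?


A full DFS traversal visits each vertex once and examines each edge once.
V = 26
E = 99
Sum = 26 + 99 = 125


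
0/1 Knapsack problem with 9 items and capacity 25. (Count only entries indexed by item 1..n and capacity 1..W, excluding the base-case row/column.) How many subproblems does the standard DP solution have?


The DP table is indexed by (item, capacity).
Rows: 9 items
Columns: 25 capacity values (1 to W)
Total subproblems = 9 * 25 = 225


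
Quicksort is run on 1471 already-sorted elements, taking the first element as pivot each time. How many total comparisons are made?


Sum of comparisons per partition:
1470 + 1469 + ... + 1 + 0
= 1471 * (1471 - 1) / 2
= 1471 * 1470 / 2
= 1081185


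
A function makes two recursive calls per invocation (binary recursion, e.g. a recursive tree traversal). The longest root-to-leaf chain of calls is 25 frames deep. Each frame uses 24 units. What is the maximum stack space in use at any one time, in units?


Binary recursion: the two calls run one after the other, so only one root-to-leaf chain of frames is on the stack at a time.
Maximum depth (longest chain) = 25 frames
Each frame = 24 units
Max stack space = 25 * 24 = 600


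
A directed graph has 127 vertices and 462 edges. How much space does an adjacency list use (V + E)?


Adjacency list: one list head per vertex + one entry per edge
Vertex heads: 127
Edge entries: 462
Total = 127 + 462 = 589


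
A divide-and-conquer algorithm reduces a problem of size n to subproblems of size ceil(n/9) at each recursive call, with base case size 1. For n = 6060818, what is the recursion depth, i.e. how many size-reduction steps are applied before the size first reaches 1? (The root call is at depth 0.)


Each step divides the size by 9 (rounding up); after k steps the size is ceil(n/9^k), which equals 1 exactly when 9^k >= n.
So the depth is the smallest k with 9^k >= 6060818, i.e. ceil(log_9(6060818)).
9^7 = 4782969 < 6060818 <= 43046721 = 9^8
Recursion depth = 8


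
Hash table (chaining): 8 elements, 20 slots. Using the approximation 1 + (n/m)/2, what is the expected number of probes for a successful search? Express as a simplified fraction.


Computing expected probes:
alpha = 8/20
= 1 + alpha/2
= 1 + 8/(2*20)
= (2*20 + 8) / (2*20)
= 48/40 = 6/5


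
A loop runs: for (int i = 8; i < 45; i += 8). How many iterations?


Loop starts at i = 8, increments by 8, stops when i >= 45.
Number of iterations = ceil((45 - 8) / 8)
= ceil(37 / 8)
= 5


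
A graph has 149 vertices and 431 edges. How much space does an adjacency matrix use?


Adjacency matrix: V x V grid of entries
Space = V^2 = 149^2 = 149 * 149 = 22201
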